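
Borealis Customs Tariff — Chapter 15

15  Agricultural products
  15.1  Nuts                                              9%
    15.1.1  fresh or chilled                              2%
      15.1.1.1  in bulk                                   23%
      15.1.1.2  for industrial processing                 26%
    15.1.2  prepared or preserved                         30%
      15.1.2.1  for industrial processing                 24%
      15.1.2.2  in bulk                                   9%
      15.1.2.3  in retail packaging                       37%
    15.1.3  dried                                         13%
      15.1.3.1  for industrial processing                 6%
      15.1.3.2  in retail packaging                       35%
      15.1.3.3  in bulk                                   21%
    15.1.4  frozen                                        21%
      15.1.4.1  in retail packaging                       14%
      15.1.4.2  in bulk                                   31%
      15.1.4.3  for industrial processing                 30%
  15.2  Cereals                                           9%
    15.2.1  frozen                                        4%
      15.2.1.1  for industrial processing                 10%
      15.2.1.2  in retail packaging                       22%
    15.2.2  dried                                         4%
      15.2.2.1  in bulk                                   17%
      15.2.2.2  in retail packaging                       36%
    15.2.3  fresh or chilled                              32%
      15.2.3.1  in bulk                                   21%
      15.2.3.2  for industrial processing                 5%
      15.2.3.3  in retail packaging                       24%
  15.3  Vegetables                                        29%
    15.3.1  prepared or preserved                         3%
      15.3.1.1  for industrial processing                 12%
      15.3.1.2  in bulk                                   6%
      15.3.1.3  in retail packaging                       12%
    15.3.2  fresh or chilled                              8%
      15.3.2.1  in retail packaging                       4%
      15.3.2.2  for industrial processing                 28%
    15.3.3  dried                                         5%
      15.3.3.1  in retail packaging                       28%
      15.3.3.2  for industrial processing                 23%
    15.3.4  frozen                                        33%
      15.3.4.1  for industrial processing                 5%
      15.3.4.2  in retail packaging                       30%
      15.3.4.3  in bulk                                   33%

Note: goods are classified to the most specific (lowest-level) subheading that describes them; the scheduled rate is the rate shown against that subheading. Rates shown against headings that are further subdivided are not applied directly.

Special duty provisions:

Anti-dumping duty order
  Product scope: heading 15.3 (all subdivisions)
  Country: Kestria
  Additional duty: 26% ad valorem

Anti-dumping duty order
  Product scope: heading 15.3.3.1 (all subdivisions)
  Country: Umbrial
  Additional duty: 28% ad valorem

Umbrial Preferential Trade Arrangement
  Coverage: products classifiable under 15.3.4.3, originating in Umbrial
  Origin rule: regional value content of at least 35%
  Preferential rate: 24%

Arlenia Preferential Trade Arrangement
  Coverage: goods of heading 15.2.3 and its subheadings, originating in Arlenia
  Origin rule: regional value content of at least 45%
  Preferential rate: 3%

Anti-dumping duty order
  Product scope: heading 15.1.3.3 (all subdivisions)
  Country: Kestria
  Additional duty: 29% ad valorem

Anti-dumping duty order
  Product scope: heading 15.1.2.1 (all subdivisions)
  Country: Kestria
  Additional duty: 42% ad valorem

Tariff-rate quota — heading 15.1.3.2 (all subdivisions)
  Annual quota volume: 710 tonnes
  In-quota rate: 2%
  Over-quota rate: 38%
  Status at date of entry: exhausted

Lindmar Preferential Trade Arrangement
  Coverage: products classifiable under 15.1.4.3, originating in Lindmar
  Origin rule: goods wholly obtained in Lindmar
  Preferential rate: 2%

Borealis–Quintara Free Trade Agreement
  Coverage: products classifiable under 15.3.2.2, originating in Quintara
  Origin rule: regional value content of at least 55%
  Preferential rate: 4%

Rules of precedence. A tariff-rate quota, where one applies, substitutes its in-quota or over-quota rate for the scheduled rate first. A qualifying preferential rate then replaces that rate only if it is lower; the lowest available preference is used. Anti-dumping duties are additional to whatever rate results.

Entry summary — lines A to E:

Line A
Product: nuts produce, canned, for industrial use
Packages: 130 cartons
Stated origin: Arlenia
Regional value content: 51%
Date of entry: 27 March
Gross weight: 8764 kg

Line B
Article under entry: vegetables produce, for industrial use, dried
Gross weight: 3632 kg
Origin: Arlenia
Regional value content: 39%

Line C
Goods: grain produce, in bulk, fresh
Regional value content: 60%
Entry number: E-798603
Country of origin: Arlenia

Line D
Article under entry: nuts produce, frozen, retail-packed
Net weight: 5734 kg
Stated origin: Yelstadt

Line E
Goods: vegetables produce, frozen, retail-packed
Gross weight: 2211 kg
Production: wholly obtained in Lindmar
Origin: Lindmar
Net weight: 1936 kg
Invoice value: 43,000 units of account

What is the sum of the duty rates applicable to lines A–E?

Line A: nuts → 15.1; canned → 15.1.2; for industrial use → 15.1.2.1. Scheduled 24%. Arlenia agreement on 15.2.3: 15.1.2.1 not covered. → 24%.
Line B: vegetables → 15.3; dried → 15.3.3; for industrial use → 15.3.3.2. Scheduled 23%. Arlenia agreement on 15.2.3: 15.3.3.2 not covered. → 23%.
Line C: grain → 15.2; fresh → 15.2.3; in bulk → 15.2.3.1. Scheduled 21%. Arlenia agreement on 15.2.3: RVC ≥ 45% → 3% available; preferential 3%. → 3%.
Line D: nuts → 15.1; frozen → 15.1.4; retail-packed → 15.1.4.1. Scheduled 14%. No special measure applies. → 14%.
Line E: vegetables → 15.3; frozen → 15.3.4; retail-packed → 15.3.4.2. Scheduled 30%. Lindmar agreement on 15.1.4.3: 15.3.4.2 not covered. → 30%.
Sum: 24% + 23% + 3% + 14% + 30% = 94%.

94%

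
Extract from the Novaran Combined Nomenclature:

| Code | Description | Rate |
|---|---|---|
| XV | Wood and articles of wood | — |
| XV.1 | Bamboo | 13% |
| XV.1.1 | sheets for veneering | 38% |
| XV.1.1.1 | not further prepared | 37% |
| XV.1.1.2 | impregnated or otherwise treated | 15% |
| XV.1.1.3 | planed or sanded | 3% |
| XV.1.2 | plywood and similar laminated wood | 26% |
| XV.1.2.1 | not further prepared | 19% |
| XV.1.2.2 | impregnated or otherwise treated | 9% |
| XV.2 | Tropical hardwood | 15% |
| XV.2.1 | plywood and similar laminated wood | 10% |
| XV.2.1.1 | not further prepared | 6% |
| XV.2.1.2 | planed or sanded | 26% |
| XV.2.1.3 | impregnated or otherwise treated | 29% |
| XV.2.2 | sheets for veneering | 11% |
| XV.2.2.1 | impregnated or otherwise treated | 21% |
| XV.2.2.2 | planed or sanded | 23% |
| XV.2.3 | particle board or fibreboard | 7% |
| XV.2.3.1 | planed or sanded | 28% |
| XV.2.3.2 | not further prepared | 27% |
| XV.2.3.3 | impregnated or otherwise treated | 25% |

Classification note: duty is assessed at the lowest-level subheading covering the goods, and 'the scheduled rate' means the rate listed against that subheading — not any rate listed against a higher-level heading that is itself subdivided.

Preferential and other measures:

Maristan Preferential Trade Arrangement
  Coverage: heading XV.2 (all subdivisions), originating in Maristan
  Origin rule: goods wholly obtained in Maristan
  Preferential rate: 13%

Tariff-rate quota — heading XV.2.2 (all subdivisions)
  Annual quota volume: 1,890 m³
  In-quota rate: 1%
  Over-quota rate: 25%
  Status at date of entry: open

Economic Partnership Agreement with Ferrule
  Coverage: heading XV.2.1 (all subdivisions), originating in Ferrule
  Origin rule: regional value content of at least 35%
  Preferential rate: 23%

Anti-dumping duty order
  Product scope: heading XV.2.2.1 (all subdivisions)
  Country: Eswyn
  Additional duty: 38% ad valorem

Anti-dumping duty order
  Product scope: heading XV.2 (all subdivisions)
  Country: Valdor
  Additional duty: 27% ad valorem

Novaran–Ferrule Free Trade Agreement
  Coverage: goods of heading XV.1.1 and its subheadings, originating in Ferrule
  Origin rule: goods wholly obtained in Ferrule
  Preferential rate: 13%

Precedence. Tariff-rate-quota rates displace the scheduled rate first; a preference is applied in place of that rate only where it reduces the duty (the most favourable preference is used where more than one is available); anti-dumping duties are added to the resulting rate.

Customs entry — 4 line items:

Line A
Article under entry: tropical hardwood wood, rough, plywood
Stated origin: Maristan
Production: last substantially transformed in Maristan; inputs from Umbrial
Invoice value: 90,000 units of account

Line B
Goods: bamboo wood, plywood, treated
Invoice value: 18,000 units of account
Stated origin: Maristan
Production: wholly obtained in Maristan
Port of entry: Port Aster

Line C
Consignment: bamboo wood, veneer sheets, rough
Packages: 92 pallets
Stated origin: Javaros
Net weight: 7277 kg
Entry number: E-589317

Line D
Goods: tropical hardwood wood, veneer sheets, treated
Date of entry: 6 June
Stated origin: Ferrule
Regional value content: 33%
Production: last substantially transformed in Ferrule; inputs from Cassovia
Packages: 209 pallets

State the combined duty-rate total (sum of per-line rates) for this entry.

53%

Line A: tropical hardwood → XV.2; plywood → XV.2.1; rough → XV.2.1.1. Scheduled 6%. Maristan agreement on XV.2: not wholly obtained. → 6%.
Line B: bamboo → XV.1; plywood → XV.1.2; treated → XV.1.2.2. Scheduled 9%. Maristan agreement on XV.2: XV.1.2.2 not covered. → 9%.
Line C: bamboo → XV.1; veneer sheets → XV.1.1; rough → XV.1.1.1. Scheduled 37%. No special measure applies. → 37%.
Line D: tropical hardwood → XV.2; veneer sheets → XV.2.2; treated → XV.2.2.1. Scheduled 21%. quota on XV.2.2 open → in-quota 1%; Ferrule agreement on XV.2.1: XV.2.2.1 not covered; Ferrule agreement on XV.1.1: XV.2.2.1 not covered. → 1%.
Sum: 6% + 9% + 37% + 1% = 53%.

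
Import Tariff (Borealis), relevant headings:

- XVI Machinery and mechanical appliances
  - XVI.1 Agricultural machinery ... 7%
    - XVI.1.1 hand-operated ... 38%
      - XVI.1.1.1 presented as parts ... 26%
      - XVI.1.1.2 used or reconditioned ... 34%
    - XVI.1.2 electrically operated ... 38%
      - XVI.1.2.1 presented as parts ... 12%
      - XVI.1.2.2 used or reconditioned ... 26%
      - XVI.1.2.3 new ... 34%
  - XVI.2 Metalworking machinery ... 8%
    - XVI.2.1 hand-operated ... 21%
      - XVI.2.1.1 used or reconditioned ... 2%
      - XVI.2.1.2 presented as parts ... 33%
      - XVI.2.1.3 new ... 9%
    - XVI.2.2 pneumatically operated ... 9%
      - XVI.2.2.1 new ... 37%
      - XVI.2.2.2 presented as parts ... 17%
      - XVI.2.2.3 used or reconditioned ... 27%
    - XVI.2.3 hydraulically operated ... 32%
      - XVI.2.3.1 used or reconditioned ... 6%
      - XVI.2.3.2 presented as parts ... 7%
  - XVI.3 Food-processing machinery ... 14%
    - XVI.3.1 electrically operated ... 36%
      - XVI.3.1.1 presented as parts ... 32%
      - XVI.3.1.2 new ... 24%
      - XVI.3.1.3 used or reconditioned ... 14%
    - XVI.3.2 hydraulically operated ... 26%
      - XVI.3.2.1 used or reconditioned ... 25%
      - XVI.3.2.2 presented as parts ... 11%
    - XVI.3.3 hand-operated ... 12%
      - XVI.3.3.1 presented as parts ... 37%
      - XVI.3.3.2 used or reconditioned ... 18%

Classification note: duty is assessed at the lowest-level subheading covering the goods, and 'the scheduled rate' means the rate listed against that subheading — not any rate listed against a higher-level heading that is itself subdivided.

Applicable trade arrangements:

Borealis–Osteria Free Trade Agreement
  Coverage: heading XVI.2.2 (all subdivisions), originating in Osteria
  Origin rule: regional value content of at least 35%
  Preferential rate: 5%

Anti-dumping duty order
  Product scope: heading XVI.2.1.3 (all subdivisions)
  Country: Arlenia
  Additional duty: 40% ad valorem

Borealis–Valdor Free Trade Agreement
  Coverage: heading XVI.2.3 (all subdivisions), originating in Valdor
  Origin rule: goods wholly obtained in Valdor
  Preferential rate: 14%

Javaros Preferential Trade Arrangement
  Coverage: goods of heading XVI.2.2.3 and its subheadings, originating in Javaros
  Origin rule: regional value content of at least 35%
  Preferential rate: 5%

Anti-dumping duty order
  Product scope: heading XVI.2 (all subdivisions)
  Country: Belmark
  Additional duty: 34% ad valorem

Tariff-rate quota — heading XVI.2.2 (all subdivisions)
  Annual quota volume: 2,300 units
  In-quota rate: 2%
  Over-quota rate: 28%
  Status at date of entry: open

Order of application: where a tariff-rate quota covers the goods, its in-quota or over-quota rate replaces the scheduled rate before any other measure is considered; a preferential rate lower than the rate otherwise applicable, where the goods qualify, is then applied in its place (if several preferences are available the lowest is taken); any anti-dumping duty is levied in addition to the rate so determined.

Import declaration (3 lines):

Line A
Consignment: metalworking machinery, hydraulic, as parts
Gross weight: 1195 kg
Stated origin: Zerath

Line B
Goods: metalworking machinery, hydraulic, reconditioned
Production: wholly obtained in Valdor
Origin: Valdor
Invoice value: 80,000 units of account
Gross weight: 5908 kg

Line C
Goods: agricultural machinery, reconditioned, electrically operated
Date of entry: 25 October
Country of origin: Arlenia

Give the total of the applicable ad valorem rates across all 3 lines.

Line A: metalworking → XVI.2; hydraulic → XVI.2.3; as parts → XVI.2.3.2. Scheduled 7%. No special measure applies. → 7%.
Line B: metalworking → XVI.2; hydraulic → XVI.2.3; reconditioned → XVI.2.3.1. Scheduled 6%. Valdor agreement on XVI.2.3: wholly obtained → 14% available; preference 14% not lower than 6% → no reduction. → 6%.
Line C: agricultural → XVI.1; electrically operated → XVI.1.2; reconditioned → XVI.1.2.2. Scheduled 26%. No special measure applies. → 26%.
Sum: 7% + 6% + 26% = 39%.

39%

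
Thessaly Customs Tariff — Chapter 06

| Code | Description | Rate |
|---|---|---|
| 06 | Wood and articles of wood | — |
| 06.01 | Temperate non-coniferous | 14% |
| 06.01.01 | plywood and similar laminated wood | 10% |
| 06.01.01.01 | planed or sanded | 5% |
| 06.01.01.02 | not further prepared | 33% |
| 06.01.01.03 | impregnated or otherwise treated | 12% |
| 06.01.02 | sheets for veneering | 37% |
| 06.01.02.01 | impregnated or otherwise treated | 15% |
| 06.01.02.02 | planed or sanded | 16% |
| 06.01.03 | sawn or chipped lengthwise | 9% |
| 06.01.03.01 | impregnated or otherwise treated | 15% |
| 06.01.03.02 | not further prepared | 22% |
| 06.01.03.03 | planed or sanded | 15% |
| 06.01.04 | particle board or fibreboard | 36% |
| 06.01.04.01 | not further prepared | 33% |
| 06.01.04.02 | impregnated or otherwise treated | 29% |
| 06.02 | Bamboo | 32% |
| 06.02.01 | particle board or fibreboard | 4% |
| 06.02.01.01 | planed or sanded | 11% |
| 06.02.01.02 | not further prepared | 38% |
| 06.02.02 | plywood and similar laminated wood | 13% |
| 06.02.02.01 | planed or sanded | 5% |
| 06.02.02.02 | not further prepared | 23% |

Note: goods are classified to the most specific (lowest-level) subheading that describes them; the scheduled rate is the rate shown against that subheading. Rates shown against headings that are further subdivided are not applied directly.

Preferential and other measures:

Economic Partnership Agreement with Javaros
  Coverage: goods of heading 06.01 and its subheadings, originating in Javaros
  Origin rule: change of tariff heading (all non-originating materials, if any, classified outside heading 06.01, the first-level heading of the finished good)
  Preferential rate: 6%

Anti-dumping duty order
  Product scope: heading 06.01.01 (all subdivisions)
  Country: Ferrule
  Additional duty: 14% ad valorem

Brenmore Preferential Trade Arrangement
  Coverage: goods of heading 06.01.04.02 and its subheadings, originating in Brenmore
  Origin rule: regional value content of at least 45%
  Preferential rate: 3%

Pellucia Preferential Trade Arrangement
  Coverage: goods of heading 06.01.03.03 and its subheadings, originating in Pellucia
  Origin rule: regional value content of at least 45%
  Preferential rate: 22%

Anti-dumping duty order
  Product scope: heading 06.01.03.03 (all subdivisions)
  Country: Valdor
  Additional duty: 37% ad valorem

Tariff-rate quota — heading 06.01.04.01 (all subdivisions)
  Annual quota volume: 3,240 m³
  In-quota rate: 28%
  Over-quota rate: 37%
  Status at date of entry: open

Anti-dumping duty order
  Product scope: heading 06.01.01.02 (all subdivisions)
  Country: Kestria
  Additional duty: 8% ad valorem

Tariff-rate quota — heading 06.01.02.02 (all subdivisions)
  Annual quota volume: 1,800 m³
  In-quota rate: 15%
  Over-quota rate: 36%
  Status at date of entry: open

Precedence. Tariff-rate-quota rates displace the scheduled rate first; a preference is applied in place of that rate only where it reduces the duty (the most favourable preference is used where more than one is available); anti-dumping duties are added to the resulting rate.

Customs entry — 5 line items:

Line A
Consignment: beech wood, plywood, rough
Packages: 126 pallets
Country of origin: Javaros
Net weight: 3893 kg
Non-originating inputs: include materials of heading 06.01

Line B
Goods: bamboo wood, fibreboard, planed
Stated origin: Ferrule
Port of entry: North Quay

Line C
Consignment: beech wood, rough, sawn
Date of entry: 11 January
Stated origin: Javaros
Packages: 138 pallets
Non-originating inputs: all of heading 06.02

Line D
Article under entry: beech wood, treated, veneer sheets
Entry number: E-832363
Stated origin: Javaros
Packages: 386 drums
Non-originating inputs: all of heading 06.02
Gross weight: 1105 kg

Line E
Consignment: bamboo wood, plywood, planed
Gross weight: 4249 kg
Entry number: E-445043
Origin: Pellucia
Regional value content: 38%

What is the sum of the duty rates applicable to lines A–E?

Line A: beech → 06.01; plywood → 06.01.01; rough → 06.01.01.02. Scheduled 33%. Javaros agreement on 06.01: CTH not met. → 33%.
Line B: bamboo → 06.02; fibreboard → 06.02.01; planed → 06.02.01.01. Scheduled 11%. No special measure applies. → 11%.
Line C: beech → 06.01; sawn → 06.01.03; rough → 06.01.03.02. Scheduled 22%. Javaros agreement on 06.01: CTH met → 6% available; preferential 6%. → 6%.
Line D: beech → 06.01; veneer sheets → 06.01.02; treated → 06.01.02.01. Scheduled 15%. Javaros agreement on 06.01: CTH met → 6% available; preferential 6%. → 6%.
Line E: bamboo → 06.02; plywood → 06.02.02; planed → 06.02.02.01. Scheduled 5%. Pellucia agreement on 06.01.03.03: 06.02.02.01 not covered. → 5%.
Sum: 33% + 11% + 6% + 6% + 5% = 61%.

61%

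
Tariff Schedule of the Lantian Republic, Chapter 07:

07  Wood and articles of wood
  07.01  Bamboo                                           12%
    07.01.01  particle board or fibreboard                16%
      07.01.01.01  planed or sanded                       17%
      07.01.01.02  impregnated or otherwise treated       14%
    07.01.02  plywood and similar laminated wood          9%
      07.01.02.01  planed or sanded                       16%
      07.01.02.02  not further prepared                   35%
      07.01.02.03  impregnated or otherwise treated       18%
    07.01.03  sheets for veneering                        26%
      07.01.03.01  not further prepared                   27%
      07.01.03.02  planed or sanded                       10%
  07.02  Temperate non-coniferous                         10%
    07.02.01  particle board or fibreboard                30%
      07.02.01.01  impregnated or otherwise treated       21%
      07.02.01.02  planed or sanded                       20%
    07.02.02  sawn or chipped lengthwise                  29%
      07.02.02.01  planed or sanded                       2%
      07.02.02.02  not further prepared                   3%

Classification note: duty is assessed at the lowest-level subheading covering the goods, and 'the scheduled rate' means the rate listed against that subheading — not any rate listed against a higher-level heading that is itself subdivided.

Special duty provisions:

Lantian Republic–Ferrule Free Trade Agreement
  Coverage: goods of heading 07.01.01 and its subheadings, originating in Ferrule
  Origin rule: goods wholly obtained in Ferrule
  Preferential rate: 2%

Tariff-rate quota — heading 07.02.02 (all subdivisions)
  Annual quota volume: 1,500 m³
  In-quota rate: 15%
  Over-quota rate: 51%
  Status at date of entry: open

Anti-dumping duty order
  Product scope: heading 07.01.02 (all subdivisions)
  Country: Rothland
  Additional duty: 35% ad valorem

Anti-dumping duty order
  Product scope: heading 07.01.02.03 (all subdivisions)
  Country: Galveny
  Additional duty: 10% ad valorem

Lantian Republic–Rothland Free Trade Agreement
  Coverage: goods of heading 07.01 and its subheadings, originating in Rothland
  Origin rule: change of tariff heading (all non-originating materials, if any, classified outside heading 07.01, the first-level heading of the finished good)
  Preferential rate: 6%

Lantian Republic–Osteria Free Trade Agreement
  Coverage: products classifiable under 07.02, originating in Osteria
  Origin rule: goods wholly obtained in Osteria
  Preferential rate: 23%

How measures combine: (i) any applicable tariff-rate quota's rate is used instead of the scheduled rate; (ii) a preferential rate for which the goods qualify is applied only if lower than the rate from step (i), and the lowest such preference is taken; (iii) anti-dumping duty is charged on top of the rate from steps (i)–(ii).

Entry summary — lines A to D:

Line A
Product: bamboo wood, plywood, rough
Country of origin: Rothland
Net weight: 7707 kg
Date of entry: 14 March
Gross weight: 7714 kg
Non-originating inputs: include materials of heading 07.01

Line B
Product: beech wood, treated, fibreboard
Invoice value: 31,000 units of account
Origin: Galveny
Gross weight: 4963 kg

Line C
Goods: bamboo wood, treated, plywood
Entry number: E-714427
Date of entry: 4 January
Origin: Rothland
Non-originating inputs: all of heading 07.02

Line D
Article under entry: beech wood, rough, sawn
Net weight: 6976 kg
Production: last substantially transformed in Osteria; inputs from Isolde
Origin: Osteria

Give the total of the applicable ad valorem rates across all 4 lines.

Line A: bamboo → 07.01; plywood → 07.01.02; rough → 07.01.02.02. Scheduled 35%. Rothland agreement on 07.01: CTH not met; anti-dumping (Rothland, 07.01.02): +35%; total 35% + 35% = 70%. → 70%.
Line B: beech → 07.02; fibreboard → 07.02.01; treated → 07.02.01.01. Scheduled 21%. No special measure applies. → 21%.
Line C: bamboo → 07.01; plywood → 07.01.02; treated → 07.01.02.03. Scheduled 18%. Rothland agreement on 07.01: CTH met → 6% available; preferential 6%; anti-dumping (Rothland, 07.01.02): +35%; total 6% + 35% = 41%. → 41%.
Line D: beech → 07.02; sawn → 07.02.02; rough → 07.02.02.02. Scheduled 3%. quota on 07.02.02 open → in-quota 15%; Osteria agreement on 07.02: not wholly obtained. → 15%.
Sum: 70% + 21% + 41% + 15% = 147%.

147%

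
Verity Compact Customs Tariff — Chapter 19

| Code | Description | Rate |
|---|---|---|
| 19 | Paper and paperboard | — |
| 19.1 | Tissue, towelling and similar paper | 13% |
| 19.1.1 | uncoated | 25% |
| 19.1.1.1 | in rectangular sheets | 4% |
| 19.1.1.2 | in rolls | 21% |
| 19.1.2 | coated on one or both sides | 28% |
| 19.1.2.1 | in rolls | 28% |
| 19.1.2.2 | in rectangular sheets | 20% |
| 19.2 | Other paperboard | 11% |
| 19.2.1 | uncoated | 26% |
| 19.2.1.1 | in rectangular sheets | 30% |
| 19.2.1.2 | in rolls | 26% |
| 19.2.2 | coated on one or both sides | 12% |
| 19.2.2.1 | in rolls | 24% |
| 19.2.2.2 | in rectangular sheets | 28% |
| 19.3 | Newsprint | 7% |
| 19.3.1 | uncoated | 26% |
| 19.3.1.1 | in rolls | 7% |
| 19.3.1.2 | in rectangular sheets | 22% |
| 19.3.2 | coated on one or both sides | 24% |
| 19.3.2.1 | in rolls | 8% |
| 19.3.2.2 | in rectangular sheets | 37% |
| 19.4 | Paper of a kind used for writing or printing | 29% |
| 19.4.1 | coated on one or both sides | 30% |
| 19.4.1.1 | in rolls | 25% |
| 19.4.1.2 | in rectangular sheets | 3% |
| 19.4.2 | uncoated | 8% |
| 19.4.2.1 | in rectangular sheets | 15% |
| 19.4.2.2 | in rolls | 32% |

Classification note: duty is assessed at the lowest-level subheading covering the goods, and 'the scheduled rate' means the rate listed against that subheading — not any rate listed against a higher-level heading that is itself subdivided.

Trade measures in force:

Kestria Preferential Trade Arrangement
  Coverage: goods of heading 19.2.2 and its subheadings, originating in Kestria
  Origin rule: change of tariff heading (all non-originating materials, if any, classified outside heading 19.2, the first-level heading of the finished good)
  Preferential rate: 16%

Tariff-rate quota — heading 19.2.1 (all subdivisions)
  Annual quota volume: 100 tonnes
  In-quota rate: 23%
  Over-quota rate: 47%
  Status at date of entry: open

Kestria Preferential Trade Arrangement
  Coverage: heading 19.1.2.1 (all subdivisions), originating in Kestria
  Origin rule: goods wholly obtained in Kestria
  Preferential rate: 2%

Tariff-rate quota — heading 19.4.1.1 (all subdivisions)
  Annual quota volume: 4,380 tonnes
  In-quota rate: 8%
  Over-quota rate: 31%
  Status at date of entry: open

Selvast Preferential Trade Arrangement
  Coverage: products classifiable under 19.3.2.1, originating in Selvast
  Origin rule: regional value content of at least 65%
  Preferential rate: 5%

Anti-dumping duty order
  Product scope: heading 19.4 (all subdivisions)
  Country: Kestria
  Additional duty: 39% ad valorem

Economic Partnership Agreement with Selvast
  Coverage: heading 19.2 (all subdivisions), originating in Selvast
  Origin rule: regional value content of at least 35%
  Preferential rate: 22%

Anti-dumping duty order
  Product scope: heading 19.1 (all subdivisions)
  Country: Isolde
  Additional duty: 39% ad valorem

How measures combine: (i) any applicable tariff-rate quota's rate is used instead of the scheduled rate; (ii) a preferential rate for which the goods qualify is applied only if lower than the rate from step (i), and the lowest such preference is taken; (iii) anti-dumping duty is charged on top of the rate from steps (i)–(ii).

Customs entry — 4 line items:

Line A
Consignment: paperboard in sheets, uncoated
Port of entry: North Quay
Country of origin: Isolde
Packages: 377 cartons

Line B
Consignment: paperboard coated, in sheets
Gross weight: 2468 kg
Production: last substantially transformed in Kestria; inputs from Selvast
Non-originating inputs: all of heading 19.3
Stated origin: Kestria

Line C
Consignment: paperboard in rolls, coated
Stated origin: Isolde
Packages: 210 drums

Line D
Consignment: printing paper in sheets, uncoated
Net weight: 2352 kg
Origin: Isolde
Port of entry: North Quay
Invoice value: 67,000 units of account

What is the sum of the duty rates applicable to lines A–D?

78%

Line A: paperboard → 19.2; uncoated → 19.2.1; in sheets → 19.2.1.1. Scheduled 30%. quota on 19.2.1 open → in-quota 23%. → 23%.
Line B: paperboard → 19.2; coated → 19.2.2; in sheets → 19.2.2.2. Scheduled 28%. Kestria agreement on 19.2.2: CTH met → 16% available; Kestria agreement on 19.1.2.1: 19.2.2.2 not covered; preferential 16%. → 16%.
Line C: paperboard → 19.2; coated → 19.2.2; in rolls → 19.2.2.1. Scheduled 24%. No special measure applies. → 24%.
Line D: printing paper → 19.4; uncoated → 19.4.2; in sheets → 19.4.2.1. Scheduled 15%. No special measure applies. → 15%.
Sum: 23% + 16% + 24% + 15% = 78%.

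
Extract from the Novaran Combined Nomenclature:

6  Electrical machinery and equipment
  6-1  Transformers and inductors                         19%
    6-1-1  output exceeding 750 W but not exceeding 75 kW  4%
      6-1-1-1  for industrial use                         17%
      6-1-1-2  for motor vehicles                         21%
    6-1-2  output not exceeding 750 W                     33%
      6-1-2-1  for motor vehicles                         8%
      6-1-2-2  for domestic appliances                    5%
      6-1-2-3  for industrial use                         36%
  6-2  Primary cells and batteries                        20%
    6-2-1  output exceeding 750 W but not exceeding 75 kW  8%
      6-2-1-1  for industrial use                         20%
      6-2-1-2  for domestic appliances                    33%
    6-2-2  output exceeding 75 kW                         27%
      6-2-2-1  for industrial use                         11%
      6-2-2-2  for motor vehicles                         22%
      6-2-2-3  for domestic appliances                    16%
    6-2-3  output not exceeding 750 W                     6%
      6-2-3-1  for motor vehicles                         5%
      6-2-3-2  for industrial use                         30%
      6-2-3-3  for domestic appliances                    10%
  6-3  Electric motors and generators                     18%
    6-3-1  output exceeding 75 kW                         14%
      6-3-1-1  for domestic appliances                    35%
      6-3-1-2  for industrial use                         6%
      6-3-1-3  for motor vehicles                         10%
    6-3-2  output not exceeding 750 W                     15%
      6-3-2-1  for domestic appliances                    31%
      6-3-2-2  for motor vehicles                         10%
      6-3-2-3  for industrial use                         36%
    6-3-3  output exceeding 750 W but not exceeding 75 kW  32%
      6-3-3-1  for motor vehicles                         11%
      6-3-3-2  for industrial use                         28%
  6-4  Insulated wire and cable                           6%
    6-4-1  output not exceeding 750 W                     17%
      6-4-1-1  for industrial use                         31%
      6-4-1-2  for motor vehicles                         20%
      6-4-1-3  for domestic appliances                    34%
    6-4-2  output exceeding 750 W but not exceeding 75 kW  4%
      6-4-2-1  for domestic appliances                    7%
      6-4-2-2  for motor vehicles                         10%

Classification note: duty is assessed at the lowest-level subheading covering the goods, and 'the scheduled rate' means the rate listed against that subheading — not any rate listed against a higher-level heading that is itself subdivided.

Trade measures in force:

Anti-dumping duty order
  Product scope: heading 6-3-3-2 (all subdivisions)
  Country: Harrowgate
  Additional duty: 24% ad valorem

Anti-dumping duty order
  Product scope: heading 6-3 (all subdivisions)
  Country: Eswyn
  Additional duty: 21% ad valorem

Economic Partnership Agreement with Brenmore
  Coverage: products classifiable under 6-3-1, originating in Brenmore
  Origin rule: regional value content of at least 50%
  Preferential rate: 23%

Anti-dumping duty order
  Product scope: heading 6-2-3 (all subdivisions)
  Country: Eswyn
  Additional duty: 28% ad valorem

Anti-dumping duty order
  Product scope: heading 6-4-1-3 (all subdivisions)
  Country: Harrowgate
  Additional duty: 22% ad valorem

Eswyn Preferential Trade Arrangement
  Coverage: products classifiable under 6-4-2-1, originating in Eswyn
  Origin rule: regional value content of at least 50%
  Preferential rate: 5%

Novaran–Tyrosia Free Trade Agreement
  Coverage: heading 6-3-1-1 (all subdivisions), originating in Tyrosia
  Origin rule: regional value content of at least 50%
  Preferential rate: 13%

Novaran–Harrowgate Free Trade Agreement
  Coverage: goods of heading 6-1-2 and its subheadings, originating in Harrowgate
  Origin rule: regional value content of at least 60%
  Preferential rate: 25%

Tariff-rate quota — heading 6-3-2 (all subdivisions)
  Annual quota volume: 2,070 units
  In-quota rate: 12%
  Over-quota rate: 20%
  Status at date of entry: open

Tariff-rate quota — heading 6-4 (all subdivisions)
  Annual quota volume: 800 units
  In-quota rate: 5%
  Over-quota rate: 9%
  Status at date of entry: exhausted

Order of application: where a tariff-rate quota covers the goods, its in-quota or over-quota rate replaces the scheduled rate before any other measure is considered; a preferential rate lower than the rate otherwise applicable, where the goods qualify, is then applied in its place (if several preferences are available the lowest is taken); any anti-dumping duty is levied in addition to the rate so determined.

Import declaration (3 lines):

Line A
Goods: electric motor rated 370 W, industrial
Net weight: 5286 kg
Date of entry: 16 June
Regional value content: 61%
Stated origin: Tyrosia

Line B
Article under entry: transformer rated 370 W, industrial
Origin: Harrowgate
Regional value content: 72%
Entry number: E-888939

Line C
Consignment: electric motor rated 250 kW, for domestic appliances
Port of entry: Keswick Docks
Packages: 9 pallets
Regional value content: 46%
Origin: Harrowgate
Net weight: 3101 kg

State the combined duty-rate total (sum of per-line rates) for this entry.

72%

Line A: electric motor → 6-3; rated 370 W → 6-3-2; industrial → 6-3-2-3. Scheduled 36%. quota on 6-3-2 open → in-quota 12%; Tyrosia agreement on 6-3-1-1: 6-3-2-3 not covered. → 12%.
Line B: transformer → 6-1; rated 370 W → 6-1-2; industrial → 6-1-2-3. Scheduled 36%. Harrowgate agreement on 6-1-2: RVC ≥ 60% → 25% available; preferential 25%. → 25%.
Line C: electric motor → 6-3; rated 250 kW → 6-3-1; for domestic appliances → 6-3-1-1. Scheduled 35%. Harrowgate agreement on 6-1-2: 6-3-1-1 not covered. → 35%.
Sum: 12% + 25% + 35% = 72%.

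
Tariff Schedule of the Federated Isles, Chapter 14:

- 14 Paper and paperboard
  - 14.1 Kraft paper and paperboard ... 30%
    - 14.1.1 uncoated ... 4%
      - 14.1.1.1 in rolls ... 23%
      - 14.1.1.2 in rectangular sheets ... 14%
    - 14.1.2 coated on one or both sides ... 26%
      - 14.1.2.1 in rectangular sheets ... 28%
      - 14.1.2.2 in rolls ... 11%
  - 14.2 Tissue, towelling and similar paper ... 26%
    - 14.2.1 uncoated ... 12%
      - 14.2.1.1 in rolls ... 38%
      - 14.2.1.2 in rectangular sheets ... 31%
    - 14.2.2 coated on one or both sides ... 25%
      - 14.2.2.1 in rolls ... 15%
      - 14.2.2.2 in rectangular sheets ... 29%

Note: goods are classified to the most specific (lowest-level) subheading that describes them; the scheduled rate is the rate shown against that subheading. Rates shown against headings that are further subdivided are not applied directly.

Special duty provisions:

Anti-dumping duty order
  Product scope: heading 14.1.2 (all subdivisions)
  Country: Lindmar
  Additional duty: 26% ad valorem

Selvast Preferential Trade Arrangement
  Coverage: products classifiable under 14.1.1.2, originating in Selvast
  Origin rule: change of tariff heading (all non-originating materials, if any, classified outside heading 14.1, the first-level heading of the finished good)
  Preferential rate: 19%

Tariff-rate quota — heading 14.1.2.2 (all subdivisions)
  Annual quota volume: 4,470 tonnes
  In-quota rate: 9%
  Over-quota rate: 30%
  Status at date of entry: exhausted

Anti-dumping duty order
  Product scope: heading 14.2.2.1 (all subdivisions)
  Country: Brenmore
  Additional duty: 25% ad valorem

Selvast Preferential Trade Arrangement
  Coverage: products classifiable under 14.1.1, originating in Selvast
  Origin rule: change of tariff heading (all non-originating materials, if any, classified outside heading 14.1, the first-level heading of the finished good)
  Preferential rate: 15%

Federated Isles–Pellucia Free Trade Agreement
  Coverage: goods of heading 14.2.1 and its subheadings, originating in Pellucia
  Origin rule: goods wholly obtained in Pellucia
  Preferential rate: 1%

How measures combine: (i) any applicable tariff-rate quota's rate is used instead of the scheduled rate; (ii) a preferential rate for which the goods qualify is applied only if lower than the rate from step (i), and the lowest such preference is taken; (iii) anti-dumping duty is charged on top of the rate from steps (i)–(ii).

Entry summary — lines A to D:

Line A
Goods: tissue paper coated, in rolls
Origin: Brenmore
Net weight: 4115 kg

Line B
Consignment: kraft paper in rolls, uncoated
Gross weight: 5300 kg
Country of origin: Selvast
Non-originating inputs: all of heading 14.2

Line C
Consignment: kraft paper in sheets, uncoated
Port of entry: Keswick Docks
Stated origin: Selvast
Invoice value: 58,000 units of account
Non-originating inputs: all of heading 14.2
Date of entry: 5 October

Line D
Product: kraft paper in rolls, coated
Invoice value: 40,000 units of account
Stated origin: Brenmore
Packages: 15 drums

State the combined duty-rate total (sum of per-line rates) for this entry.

Line A: tissue paper → 14.2; coated → 14.2.2; in rolls → 14.2.2.1. Scheduled 15%. anti-dumping (Brenmore, 14.2.2.1): +25%; total 15% + 25% = 40%. → 40%.
Line B: kraft paper → 14.1; uncoated → 14.1.1; in rolls → 14.1.1.1. Scheduled 23%. Selvast agreement on 14.1.1.2: 14.1.1.1 not covered; Selvast agreement on 14.1.1: CTH met → 15% available; preferential 15%. → 15%.
Line C: kraft paper → 14.1; uncoated → 14.1.1; in sheets → 14.1.1.2. Scheduled 14%. Selvast agreement on 14.1.1.2: CTH met → 19% available; Selvast agreement on 14.1.1: CTH met → 15% available; preference 15% not lower than 14% → no reduction. → 14%.
Line D: kraft paper → 14.1; coated → 14.1.2; in rolls → 14.1.2.2. Scheduled 11%. quota on 14.1.2.2 exhausted → over-quota 30%. → 30%.
Sum: 40% + 15% + 14% + 30% = 99%.

99%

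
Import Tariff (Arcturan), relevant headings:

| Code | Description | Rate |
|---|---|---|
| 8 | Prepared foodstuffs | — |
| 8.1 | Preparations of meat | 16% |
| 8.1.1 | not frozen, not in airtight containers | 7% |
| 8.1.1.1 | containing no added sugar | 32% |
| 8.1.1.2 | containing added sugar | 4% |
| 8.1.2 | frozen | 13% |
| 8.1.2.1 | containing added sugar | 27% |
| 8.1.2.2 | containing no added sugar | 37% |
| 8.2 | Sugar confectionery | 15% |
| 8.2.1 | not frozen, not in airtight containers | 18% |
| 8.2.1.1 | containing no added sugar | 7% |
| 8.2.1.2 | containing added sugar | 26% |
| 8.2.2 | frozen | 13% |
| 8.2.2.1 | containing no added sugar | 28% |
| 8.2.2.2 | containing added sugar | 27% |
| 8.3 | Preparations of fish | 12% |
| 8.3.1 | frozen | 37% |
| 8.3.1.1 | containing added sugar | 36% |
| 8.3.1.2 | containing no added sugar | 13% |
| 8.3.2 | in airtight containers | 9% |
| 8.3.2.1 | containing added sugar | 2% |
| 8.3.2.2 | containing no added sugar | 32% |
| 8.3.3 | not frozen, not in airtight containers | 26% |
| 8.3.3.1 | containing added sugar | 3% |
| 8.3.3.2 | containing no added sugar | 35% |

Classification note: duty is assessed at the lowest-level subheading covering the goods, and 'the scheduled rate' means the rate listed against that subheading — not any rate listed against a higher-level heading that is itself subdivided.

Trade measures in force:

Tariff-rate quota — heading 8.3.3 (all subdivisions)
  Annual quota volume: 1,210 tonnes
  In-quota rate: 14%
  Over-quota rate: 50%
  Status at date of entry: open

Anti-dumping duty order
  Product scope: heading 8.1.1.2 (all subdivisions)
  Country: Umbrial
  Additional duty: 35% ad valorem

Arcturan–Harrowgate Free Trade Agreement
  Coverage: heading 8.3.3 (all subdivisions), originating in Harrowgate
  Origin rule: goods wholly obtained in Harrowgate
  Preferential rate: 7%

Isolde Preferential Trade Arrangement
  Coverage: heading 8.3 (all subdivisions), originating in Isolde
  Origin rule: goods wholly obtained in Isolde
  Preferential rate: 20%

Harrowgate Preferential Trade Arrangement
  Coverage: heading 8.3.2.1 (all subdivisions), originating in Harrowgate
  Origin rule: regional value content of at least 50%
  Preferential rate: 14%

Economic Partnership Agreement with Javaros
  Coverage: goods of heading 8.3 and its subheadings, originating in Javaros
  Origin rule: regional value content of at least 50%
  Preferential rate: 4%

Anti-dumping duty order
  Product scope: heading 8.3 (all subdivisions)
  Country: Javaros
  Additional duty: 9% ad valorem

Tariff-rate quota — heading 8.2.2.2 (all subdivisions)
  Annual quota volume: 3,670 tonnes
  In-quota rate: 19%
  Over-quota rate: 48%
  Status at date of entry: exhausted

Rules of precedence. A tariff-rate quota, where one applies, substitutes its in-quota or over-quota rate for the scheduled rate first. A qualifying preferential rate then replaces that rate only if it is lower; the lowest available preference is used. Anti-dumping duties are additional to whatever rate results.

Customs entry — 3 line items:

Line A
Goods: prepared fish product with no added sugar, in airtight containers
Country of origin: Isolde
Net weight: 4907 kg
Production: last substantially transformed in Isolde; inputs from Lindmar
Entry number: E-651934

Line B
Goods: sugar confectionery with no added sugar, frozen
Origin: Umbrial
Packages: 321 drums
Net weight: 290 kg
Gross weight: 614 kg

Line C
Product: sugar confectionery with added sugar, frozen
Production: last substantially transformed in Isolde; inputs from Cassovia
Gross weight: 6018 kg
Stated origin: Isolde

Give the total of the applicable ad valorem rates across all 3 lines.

Line A: prepared fish product → 8.3; in airtight containers → 8.3.2; with no added sugar → 8.3.2.2. Scheduled 32%. Isolde agreement on 8.3: not wholly obtained. → 32%.
Line B: sugar confectionery → 8.2; frozen → 8.2.2; with no added sugar → 8.2.2.1. Scheduled 28%. No special measure applies. → 28%.
Line C: sugar confectionery → 8.2; frozen → 8.2.2; with added sugar → 8.2.2.2. Scheduled 27%. quota on 8.2.2.2 exhausted → over-quota 48%; Isolde agreement on 8.3: 8.2.2.2 not covered. → 48%.
Sum: 32% + 28% + 48% = 108%.

108%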